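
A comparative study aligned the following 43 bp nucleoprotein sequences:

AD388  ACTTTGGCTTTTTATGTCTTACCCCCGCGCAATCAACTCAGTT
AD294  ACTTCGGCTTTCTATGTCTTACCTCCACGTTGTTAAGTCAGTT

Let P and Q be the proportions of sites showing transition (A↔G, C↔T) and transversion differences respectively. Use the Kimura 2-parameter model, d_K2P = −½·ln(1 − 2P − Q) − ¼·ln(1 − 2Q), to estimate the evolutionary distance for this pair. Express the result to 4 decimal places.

The sequences differ at positions 5 (T/C, transition), 12 (T/C, transition), 24 (C/T, transition), 27 (G/A, transition), 30 (C/T, transition), 31 (A/T, transversion), 32 (A/G, transition), 34 (C/T, transition), 37 (C/G, transversion).
Of the 9 differences, 7 transitions and 2 transversions over 43 sites: P = 7/43 = 0.162791, Q = 2/43 = 0.046512.
d = −0.5·ln(0.627906) − 0.25·ln(0.906976) = −0.5·(-0.465365) − 0.25·(-0.097639) = 0.2571.

0.2571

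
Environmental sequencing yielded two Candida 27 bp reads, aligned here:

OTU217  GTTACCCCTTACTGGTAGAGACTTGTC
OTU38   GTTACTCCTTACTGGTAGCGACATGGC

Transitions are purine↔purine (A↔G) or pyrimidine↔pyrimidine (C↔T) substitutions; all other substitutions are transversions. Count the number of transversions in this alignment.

The sequences differ at positions 6 (C/T, transition), 19 (A/C, transversion), 23 (T/A, transversion), 26 (T/G, transversion).
Of the 4 differences, 1 transition and 3 transversions, so the answer is 3.

3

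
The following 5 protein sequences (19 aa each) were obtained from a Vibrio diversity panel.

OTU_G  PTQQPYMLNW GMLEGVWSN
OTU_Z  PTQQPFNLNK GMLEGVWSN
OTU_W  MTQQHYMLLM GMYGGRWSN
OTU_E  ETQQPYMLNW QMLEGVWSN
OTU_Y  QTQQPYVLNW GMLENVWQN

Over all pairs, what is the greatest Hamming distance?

10

Pairwise Hamming distances:
  OTU_G vs OTU_Z: 3
  OTU_G vs OTU_W: 7
  OTU_G vs OTU_E: 2
  OTU_G vs OTU_Y: 4
  OTU_Z vs OTU_W: 9
  OTU_Z vs OTU_E: 5
  OTU_Z vs OTU_Y: 6
  OTU_W vs OTU_E: 8
  OTU_W vs OTU_Y: 10
  OTU_E vs OTU_Y: 5
The largest is 10, between OTU_W and OTU_Y.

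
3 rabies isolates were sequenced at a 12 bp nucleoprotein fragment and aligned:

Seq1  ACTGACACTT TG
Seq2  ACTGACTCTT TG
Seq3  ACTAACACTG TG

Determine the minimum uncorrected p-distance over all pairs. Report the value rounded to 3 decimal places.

0.083

Pairwise Hamming distances:
  Seq1 vs Seq2: 1
  Seq1 vs Seq3: 2
  Seq2 vs Seq3: 3
The smallest is 1 mismatch, between Seq1 and Seq2; p = 1/12 = 0.083.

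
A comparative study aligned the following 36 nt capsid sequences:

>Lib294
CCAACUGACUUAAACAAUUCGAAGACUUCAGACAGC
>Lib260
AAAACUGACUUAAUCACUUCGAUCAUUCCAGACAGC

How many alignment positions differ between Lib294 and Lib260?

Differing sites — 1:C/A; 2:C/A; 14:A/U; 17:A/C; 23:A/U; 24:G/C; 26:C/U; 28:U/C.
That gives 8 mismatches out of 36 aligned sites, so the Hamming distance is 8.

8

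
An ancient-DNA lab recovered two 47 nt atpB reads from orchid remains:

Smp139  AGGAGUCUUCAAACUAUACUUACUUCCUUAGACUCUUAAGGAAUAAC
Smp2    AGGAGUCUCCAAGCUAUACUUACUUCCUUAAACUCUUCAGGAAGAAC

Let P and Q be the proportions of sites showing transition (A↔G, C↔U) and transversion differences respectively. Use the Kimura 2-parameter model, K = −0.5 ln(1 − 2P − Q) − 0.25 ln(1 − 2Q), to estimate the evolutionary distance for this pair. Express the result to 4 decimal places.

Differing sites — 9:U/C (Ti); 13:A/G (Ti); 31:G/A (Ti); 38:A/C (Tv); 44:U/G (Tv).
Of the 5 differences, 3 transitions and 2 transversions over 47 sites: P = 3/47 = 0.063830, Q = 2/47 = 0.042553.
d = −0.5·ln(0.829787) − 0.25·ln(0.914894) = −0.5·(-0.186586) − 0.25·(-0.088947) = 0.1155.

0.1155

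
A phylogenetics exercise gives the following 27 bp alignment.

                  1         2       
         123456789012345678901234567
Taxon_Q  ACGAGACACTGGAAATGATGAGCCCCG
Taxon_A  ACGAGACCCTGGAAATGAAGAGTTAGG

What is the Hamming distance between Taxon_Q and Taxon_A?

The sequences differ at positions 8 (A/C), 19 (T/A), 23 (C/T), 24 (C/T), 25 (C/A), 26 (C/G).
That gives 6 mismatches out of 27 aligned sites, so the Hamming distance is 6.

6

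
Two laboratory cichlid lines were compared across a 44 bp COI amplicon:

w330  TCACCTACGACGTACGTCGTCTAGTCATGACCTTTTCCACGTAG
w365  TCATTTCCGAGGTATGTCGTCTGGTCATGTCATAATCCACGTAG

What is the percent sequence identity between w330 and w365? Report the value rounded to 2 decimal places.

77.27%

Differing sites — 4:C/T; 5:C/T; 7:A/C; 11:C/G; 15:C/T; 23:A/G; 30:A/T; 32:C/A; 34:T/A; 35:T/A.
34 of the 44 sites match, so the percent identity is 34/44 × 100 = 77.27%.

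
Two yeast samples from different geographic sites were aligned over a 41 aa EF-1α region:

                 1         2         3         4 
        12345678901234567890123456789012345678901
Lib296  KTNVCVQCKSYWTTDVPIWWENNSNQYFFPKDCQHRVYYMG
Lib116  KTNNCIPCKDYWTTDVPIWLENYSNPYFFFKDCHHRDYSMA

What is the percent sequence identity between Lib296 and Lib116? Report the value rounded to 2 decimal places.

The sequences differ at positions 4 (V/N), 6 (V/I), 7 (Q/P), 10 (S/D), 20 (W/L), 23 (N/Y), 26 (Q/P), 30 (P/F), 34 (Q/H), 37 (V/D), 39 (Y/S), 41 (G/A).
29 of the 41 sites match, so the percent identity is 29/41 × 100 = 70.73%.

70.73%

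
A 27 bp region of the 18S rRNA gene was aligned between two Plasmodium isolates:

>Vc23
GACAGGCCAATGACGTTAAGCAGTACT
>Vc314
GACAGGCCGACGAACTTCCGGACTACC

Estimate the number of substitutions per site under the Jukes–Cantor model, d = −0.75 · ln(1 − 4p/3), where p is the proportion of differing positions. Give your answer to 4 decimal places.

Mismatches occur at site 9 (A↔G), site 11 (T↔C), site 14 (C↔A), site 15 (G↔C), site 18 (A↔C), site 19 (A↔C), site 21 (C↔G), site 23 (G↔C), site 27 (T↔C).
p = 9/27 = 0.333333.
d = −0.75 · ln(1 − (4/3)·0.333333) = −0.75 · ln(0.555556) = −0.75 · (-0.587786) = 0.4408.

0.4408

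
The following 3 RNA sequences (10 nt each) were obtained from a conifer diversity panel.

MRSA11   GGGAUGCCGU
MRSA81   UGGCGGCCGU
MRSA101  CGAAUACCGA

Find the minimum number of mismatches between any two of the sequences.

Pairwise Hamming distances:
  MRSA11 vs MRSA81: 3
  MRSA11 vs MRSA101: 4
  MRSA81 vs MRSA101: 6
The smallest is 3, between MRSA11 and MRSA81.

3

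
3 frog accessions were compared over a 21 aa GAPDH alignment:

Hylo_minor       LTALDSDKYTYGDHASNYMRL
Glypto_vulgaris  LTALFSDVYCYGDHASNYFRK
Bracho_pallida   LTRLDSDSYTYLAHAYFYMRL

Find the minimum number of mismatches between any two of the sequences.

5

Pairwise Hamming distances:
  Hylo_minor vs Glypto_vulgaris: 5
  Hylo_minor vs Bracho_pallida: 6
  Glypto_vulgaris vs Bracho_pallida: 10
The smallest is 5, between Hylo_minor and Glypto_vulgaris.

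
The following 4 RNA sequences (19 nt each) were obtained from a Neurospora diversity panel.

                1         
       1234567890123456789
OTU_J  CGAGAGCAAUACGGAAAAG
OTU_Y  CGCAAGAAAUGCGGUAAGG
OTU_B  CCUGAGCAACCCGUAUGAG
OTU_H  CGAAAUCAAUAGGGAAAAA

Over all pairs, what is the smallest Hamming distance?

Pairwise Hamming distances:
  OTU_J vs OTU_Y: 6
  OTU_J vs OTU_B: 7
  OTU_J vs OTU_H: 4
  OTU_Y vs OTU_B: 11
  OTU_Y vs OTU_H: 8
  OTU_B vs OTU_H: 11
The smallest is 4, between OTU_J and OTU_H.

4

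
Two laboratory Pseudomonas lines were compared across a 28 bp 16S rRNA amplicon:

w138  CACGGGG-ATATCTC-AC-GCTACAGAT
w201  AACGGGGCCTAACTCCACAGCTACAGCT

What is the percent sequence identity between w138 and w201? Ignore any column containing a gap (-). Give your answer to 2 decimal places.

84.00%

Excluding the 3 gap columns leaves 25 comparable sites.
Mismatches occur at site 1 (C↔A), site 9 (A↔C), site 12 (T↔A), site 27 (A↔C).
21 of the 25 comparable sites match, so the percent identity is 21/25 × 100 = 84.00%.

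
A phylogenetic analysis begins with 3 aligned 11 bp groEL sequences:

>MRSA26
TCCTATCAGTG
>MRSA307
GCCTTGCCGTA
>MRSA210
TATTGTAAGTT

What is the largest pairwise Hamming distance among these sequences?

8

Pairwise Hamming distances:
  MRSA26 vs MRSA307: 5
  MRSA26 vs MRSA210: 5
  MRSA307 vs MRSA210: 8
The largest is 8, between MRSA307 and MRSA210.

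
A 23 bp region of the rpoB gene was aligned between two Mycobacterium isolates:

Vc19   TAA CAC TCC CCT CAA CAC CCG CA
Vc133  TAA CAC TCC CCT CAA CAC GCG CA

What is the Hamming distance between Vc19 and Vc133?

The sequences differ at position 19 (C/G).
That gives 1 mismatch out of 23 aligned sites, so the Hamming distance is 1.

1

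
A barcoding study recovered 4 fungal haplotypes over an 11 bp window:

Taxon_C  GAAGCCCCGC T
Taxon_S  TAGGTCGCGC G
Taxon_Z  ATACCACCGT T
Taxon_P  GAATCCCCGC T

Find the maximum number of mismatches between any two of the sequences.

Pairwise Hamming distances:
  Taxon_C vs Taxon_S: 5
  Taxon_C vs Taxon_Z: 5
  Taxon_C vs Taxon_P: 1
  Taxon_S vs Taxon_Z: 9
  Taxon_S vs Taxon_P: 6
  Taxon_Z vs Taxon_P: 5
The largest is 9, between Taxon_S and Taxon_Z.

9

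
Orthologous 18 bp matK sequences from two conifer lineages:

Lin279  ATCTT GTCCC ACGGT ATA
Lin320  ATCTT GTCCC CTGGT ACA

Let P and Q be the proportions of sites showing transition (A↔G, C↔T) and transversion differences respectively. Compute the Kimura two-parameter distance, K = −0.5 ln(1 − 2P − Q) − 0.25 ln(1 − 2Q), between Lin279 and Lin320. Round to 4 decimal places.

0.1922

The sequences differ at positions 11 (A/C, transversion), 12 (C/T, transition), 17 (T/C, transition).
Of the 3 differences, 2 transitions and 1 transversion over 18 sites: P = 2/18 = 0.111111, Q = 1/18 = 0.055556.
d = −0.5·ln(0.722222) − 0.25·ln(0.888888) = −0.5·(-0.325423) − 0.25·(-0.117784) = 0.1922.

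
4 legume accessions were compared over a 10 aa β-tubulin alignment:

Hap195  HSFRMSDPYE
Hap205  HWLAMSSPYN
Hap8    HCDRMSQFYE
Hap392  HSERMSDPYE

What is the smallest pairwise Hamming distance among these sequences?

1

Pairwise Hamming distances:
  Hap195 vs Hap205: 5
  Hap195 vs Hap8: 4
  Hap195 vs Hap392: 1
  Hap205 vs Hap8: 6
  Hap205 vs Hap392: 5
  Hap8 vs Hap392: 4
The smallest is 1, between Hap195 and Hap392.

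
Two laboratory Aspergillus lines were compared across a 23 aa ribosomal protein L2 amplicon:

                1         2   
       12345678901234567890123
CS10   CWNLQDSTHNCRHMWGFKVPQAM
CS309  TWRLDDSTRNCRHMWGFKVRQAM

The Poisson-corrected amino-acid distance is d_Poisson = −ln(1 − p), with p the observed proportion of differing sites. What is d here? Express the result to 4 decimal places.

Differing sites — 1:C/T; 3:N/R; 5:Q/D; 9:H/R; 20:P/R.
p = 5/23 = 0.217391.
d = −ln(1 − 0.217391) = −ln(0.782609) = 0.2451.

0.2451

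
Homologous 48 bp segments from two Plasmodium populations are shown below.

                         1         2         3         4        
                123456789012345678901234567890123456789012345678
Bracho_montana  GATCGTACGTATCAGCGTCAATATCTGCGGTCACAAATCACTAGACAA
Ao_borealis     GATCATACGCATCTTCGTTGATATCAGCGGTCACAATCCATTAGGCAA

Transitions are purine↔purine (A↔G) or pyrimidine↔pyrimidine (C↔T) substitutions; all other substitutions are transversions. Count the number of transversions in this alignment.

4

Differing sites — 5:G/A (Ti); 10:T/C (Ti); 14:A/T (Tv); 15:G/T (Tv); 19:C/T (Ti); 20:A/G (Ti); 26:T/A (Tv); 37:A/T (Tv); 38:T/C (Ti); 41:C/T (Ti); 45:A/G (Ti).
Of the 11 differences, 7 transitions and 4 transversions, so the answer is 4.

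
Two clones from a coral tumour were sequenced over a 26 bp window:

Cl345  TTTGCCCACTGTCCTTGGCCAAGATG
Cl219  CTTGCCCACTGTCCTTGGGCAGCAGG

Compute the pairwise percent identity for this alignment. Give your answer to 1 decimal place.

80.8%

Differing sites — 1:T/C; 19:C/G; 22:A/G; 23:G/C; 25:T/G.
21 of the 26 sites match, so the percent identity is 21/26 × 100 = 80.8%.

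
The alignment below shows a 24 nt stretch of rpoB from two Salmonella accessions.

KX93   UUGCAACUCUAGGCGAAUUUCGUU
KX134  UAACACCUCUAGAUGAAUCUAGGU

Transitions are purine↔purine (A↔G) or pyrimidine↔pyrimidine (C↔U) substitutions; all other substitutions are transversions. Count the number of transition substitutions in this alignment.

4

Differing sites — 2:U/A (Tv); 3:G/A (Ti); 6:A/C (Tv); 13:G/A (Ti); 14:C/U (Ti); 19:U/C (Ti); 21:C/A (Tv); 23:U/G (Tv).
Of the 8 differences, 4 transitions and 4 transversions, so the answer is 4.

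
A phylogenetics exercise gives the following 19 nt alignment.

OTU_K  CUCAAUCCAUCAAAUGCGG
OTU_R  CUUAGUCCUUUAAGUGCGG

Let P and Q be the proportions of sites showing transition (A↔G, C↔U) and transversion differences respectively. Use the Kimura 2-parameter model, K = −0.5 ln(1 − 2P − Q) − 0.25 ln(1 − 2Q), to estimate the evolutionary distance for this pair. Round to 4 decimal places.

Mismatches occur at site 3 (C→U, transition), site 5 (A→G, transition), site 9 (A→U, transversion), site 11 (C→U, transition), site 14 (A→G, transition).
Of the 5 differences, 4 transitions and 1 transversion over 19 sites: P = 4/19 = 0.210526, Q = 1/19 = 0.052632.
d = −0.5·ln(0.526316) − 0.25·ln(0.894736) = −0.5·(-0.641853) − 0.25·(-0.111227) = 0.3487.

0.3487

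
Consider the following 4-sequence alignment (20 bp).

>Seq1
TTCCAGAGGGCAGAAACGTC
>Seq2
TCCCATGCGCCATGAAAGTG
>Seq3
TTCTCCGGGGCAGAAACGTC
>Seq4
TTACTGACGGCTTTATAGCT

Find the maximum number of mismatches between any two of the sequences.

Pairwise Hamming distances:
  Seq1 vs Seq2: 9
  Seq1 vs Seq3: 4
  Seq1 vs Seq4: 10
  Seq2 vs Seq3: 10
  Seq2 vs Seq4: 11
  Seq3 vs Seq4: 13
The largest is 13, between Seq3 and Seq4.

13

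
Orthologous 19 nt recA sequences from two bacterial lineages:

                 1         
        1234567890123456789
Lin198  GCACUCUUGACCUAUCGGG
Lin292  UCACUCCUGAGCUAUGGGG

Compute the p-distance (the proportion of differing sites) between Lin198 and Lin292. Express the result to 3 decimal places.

The sequences differ at positions 1 (G/U), 7 (U/C), 11 (C/G), 16 (C/G).
There are 4 differences over 19 sites, so p = 4/19 = 0.211.

0.211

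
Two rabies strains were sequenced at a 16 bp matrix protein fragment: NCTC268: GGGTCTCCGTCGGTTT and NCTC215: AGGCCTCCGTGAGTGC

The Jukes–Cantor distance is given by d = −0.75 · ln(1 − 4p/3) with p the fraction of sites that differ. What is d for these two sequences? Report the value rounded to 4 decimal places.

The sequences differ at positions 1 (G/A), 4 (T/C), 11 (C/G), 12 (G/A), 15 (T/G), 16 (T/C).
p = 6/16 = 0.375000.
d = −0.75 · ln(1 − (4/3)·0.375000) = −0.75 · ln(0.500000) = −0.75 · (-0.693147) = 0.5199.

0.5199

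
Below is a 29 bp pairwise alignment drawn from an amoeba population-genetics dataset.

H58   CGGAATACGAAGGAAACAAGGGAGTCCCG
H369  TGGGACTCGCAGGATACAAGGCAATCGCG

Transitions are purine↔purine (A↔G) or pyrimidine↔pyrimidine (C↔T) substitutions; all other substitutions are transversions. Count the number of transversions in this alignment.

5

Mismatches occur at site 1 (C/T, transition), site 4 (A/G, transition), site 6 (T/C, transition), site 7 (A/T, transversion), site 10 (A/C, transversion), site 15 (A/T, transversion), site 22 (G/C, transversion), site 24 (G/A, transition), site 27 (C/G, transversion).
Of the 9 differences, 4 transitions and 5 transversions, so the answer is 5.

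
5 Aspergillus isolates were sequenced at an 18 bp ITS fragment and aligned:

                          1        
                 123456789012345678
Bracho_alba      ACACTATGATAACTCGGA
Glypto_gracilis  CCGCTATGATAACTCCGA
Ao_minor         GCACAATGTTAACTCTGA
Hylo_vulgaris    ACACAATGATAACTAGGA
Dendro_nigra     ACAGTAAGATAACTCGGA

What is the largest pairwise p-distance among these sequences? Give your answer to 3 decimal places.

0.333

Pairwise Hamming distances:
  Bracho_alba vs Glypto_gracilis: 3
  Bracho_alba vs Ao_minor: 4
  Bracho_alba vs Hylo_vulgaris: 2
  Bracho_alba vs Dendro_nigra: 2
  Glypto_gracilis vs Ao_minor: 5
  Glypto_gracilis vs Hylo_vulgaris: 5
  Glypto_gracilis vs Dendro_nigra: 5
  Ao_minor vs Hylo_vulgaris: 4
  Ao_minor vs Dendro_nigra: 6
  Hylo_vulgaris vs Dendro_nigra: 4
The largest is 6 mismatches, between Ao_minor and Dendro_nigra; p = 6/18 = 0.333.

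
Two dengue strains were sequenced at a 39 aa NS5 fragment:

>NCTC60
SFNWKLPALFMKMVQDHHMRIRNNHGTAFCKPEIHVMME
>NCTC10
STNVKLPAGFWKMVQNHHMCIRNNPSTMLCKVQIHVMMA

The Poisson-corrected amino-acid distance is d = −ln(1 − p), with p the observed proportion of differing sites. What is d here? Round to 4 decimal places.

Mismatches occur at site 2 (F↔T), site 4 (W↔V), site 9 (L↔G), site 11 (M↔W), site 16 (D↔N), site 20 (R↔C), site 25 (H↔P), site 26 (G↔S), site 28 (A↔M), site 29 (F↔L), site 32 (P↔V), site 33 (E↔Q), site 39 (E↔A).
p = 13/39 = 0.333333.
d = −ln(1 − 0.333333) = −ln(0.666667) = 0.4055.

0.4055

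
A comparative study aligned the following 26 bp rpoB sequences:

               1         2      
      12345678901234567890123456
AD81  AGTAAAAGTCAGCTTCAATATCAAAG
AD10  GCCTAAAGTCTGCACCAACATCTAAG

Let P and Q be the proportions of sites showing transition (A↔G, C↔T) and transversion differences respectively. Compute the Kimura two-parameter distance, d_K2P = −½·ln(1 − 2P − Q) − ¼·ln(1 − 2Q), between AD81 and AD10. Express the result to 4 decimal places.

0.4680

The sequences differ at positions 1 (A/G, transition), 2 (G/C, transversion), 3 (T/C, transition), 4 (A/T, transversion), 11 (A/T, transversion), 14 (T/A, transversion), 15 (T/C, transition), 19 (T/C, transition), 23 (A/T, transversion).
Of the 9 differences, 4 transitions and 5 transversions over 26 sites: P = 4/26 = 0.153846, Q = 5/26 = 0.192308.
d = −0.5·ln(0.500000) − 0.25·ln(0.615384) = −0.5·(-0.693147) − 0.25·(-0.485509) = 0.4680.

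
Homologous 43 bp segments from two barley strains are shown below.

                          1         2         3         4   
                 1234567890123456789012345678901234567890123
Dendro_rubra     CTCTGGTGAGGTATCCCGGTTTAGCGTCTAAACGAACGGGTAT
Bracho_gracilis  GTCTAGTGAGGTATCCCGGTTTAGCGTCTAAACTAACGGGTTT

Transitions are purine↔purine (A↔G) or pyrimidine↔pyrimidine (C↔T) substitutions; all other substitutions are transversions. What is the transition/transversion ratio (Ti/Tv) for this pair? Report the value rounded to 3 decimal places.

0.333

Differing sites — 1:C/G (Tv); 5:G/A (Ti); 34:G/T (Tv); 42:A/T (Tv).
Of the 4 differences, 1 transition and 3 transversions, so Ti/Tv = 1/3 = 0.333.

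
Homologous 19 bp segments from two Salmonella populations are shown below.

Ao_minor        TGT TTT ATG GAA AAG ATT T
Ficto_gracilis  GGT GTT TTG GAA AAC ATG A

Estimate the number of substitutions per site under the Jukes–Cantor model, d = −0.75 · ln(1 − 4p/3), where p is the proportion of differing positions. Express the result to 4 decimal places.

Differing sites — 1:T/G; 4:T/G; 7:A/T; 15:G/C; 18:T/G; 19:T/A.
p = 6/19 = 0.315789.
d = −0.75 · ln(1 − (4/3)·0.315789) = −0.75 · ln(0.578948) = −0.75 · (-0.546543) = 0.4099.

0.4099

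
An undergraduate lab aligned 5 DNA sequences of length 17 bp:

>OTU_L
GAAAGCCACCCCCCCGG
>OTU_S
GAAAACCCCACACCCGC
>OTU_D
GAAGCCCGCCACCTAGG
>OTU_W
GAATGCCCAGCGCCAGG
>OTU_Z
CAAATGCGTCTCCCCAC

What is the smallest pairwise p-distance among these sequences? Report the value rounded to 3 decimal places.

0.294

Pairwise Hamming distances:
  OTU_L vs OTU_S: 5
  OTU_L vs OTU_D: 6
  OTU_L vs OTU_W: 6
  OTU_L vs OTU_Z: 8
  OTU_S vs OTU_D: 9
  OTU_S vs OTU_W: 7
  OTU_S vs OTU_Z: 9
  OTU_D vs OTU_W: 8
  OTU_D vs OTU_Z: 10
  OTU_W vs OTU_Z: 12
The smallest is 5 mismatches, between OTU_L and OTU_S; p = 5/17 = 0.294.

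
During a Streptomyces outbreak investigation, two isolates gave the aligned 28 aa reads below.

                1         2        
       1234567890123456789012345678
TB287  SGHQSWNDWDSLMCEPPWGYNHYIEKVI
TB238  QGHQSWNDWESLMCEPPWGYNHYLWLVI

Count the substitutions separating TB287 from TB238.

5

The sequences differ at positions 1 (S/Q), 10 (D/E), 24 (I/L), 25 (E/W), 26 (K/L).
That gives 5 mismatches out of 28 aligned sites, so the Hamming distance is 5.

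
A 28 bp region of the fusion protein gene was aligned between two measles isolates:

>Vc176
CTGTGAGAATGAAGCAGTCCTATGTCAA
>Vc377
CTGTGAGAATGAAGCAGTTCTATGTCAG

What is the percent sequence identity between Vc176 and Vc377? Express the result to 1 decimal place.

92.9%

Mismatches occur at site 19 (C↔T), site 28 (A↔G).
26 of the 28 sites match, so the percent identity is 26/28 × 100 = 92.9%.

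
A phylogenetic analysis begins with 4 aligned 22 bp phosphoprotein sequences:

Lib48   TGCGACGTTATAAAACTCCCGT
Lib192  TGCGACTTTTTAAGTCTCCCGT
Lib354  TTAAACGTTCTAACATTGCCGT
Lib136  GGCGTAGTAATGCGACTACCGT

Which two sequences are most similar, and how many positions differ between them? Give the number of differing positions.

Pairwise Hamming distances:
  Lib48 vs Lib192: 4
  Lib48 vs Lib354: 7
  Lib48 vs Lib136: 8
  Lib192 vs Lib354: 9
  Lib192 vs Lib136: 10
  Lib354 vs Lib136: 13
The smallest is 4, between Lib48 and Lib192.

4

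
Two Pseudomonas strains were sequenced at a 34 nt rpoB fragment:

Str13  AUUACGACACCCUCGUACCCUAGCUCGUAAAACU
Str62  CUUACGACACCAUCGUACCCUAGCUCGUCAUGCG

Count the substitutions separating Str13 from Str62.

6

The sequences differ at positions 1 (A/C), 12 (C/A), 29 (A/C), 31 (A/U), 32 (A/G), 34 (U/G).
That gives 6 mismatches out of 34 aligned sites, so the Hamming distance is 6.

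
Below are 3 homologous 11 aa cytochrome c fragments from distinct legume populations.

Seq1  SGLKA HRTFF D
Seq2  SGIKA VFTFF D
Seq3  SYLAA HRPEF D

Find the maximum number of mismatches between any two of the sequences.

7

Pairwise Hamming distances:
  Seq1 vs Seq2: 3
  Seq1 vs Seq3: 4
  Seq2 vs Seq3: 7
The largest is 7, between Seq2 and Seq3.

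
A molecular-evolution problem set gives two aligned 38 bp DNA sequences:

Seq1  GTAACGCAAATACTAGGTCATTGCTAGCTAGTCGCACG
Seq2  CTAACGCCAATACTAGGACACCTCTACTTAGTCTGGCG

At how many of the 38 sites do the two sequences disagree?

Differing sites — 1:G/C; 8:A/C; 18:T/A; 21:T/C; 22:T/C; 23:G/T; 27:G/C; 28:C/T; 34:G/T; 35:C/G; 36:A/G.
That gives 11 mismatches out of 38 aligned sites, so the Hamming distance is 11.

11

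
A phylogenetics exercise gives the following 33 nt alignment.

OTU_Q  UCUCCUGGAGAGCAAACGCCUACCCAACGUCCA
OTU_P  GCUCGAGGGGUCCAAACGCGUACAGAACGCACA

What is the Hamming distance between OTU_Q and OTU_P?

The sequences differ at positions 1 (U/G), 5 (C/G), 6 (U/A), 9 (A/G), 11 (A/U), 12 (G/C), 20 (C/G), 24 (C/A), 25 (C/G), 30 (U/C), 31 (C/A).
That gives 11 mismatches out of 33 aligned sites, so the Hamming distance is 11.

11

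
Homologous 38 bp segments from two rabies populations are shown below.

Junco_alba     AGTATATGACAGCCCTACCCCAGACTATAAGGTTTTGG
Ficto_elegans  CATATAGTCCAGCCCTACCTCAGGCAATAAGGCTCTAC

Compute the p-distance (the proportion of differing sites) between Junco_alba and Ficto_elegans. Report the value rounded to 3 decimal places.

Mismatches occur at site 1 (A/C), site 2 (G/A), site 7 (T/G), site 8 (G/T), site 9 (A/C), site 20 (C/T), site 24 (A/G), site 26 (T/A), site 33 (T/C), site 35 (T/C), site 37 (G/A), site 38 (G/C).
There are 12 differences over 38 sites, so p = 12/38 = 0.316.

0.316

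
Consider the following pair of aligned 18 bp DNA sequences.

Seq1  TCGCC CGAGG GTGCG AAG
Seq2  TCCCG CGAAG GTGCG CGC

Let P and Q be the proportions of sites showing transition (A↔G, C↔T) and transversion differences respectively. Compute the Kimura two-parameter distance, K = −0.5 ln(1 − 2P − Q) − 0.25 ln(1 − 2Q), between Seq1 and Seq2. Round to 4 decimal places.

The sequences differ at positions 3 (G/C, transversion), 5 (C/G, transversion), 9 (G/A, transition), 16 (A/C, transversion), 17 (A/G, transition), 18 (G/C, transversion).
Of the 6 differences, 2 transitions and 4 transversions over 18 sites: P = 2/18 = 0.111111, Q = 4/18 = 0.222222.
d = −0.5·ln(0.555556) − 0.25·ln(0.555556) = −0.5·(-0.587786) − 0.25·(-0.587786) = 0.4408.

0.4408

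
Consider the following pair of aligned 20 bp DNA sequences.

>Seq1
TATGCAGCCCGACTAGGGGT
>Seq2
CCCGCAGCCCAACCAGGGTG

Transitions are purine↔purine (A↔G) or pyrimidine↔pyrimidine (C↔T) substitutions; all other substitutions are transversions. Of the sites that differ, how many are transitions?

The sequences differ at positions 1 (T/C, transition), 2 (A/C, transversion), 3 (T/C, transition), 11 (G/A, transition), 14 (T/C, transition), 19 (G/T, transversion), 20 (T/G, transversion).
Of the 7 differences, 4 transitions and 3 transversions, so the answer is 4.

4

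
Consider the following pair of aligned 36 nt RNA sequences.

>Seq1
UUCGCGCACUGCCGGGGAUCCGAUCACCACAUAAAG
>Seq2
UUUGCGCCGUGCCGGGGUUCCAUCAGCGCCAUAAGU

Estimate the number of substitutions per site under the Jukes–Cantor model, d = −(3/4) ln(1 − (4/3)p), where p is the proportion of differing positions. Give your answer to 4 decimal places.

0.4926

Mismatches occur at site 3 (C↔U), site 8 (A↔C), site 9 (C↔G), site 18 (A↔U), site 22 (G↔A), site 23 (A↔U), site 24 (U↔C), site 25 (C↔A), site 26 (A↔G), site 28 (C↔G), site 29 (A↔C), site 35 (A↔G), site 36 (G↔U).
p = 13/36 = 0.361111.
d = −0.75 · ln(1 − (4/3)·0.361111) = −0.75 · ln(0.518519) = −0.75 · (-0.656779) = 0.4926.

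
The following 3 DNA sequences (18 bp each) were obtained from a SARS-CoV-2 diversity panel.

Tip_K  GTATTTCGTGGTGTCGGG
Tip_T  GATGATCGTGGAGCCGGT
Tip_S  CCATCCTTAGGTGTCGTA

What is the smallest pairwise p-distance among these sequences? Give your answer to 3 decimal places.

0.389

Pairwise Hamming distances:
  Tip_K vs Tip_T: 7
  Tip_K vs Tip_S: 9
  Tip_T vs Tip_S: 13
The smallest is 7 mismatches, between Tip_K and Tip_T; p = 7/18 = 0.389.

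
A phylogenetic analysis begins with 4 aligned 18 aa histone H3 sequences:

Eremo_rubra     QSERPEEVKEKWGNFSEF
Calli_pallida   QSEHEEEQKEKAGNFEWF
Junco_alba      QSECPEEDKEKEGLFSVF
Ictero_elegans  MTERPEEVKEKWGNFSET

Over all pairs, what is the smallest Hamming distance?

Pairwise Hamming distances:
  Eremo_rubra vs Calli_pallida: 6
  Eremo_rubra vs Junco_alba: 5
  Eremo_rubra vs Ictero_elegans: 3
  Calli_pallida vs Junco_alba: 7
  Calli_pallida vs Ictero_elegans: 9
  Junco_alba vs Ictero_elegans: 8
The smallest is 3, between Eremo_rubra and Ictero_elegans.

3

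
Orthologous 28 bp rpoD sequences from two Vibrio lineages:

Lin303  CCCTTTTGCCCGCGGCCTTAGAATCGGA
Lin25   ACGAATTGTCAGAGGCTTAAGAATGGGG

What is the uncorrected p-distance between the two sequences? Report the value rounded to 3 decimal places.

0.393

Differing sites — 1:C/A; 3:C/G; 4:T/A; 5:T/A; 9:C/T; 11:C/A; 13:C/A; 17:C/T; 19:T/A; 25:C/G; 28:A/G.
There are 11 differences over 28 sites, so p = 11/28 = 0.393.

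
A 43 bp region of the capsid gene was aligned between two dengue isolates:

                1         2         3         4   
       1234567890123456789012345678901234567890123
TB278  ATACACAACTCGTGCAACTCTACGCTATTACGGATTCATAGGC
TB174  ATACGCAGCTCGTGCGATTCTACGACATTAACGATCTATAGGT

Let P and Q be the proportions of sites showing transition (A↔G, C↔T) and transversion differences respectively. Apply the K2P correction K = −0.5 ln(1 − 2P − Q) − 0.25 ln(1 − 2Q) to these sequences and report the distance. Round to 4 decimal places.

The sequences differ at positions 5 (A/G, transition), 8 (A/G, transition), 16 (A/G, transition), 18 (C/T, transition), 25 (C/A, transversion), 26 (T/C, transition), 31 (C/A, transversion), 32 (G/C, transversion), 36 (T/C, transition), 37 (C/T, transition), 43 (C/T, transition).
Of the 11 differences, 8 transitions and 3 transversions over 43 sites: P = 8/43 = 0.186047, Q = 3/43 = 0.069767.
d = −0.5·ln(0.558139) − 0.25·ln(0.860466) = −0.5·(-0.583147) − 0.25·(-0.150281) = 0.3291.

0.3291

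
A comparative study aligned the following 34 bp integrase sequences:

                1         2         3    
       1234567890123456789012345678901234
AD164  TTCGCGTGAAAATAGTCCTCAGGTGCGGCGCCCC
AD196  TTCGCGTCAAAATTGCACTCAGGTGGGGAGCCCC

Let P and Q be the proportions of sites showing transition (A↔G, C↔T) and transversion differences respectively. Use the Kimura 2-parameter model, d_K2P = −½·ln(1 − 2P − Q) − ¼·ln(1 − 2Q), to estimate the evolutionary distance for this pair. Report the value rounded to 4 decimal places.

Differing sites — 8:G/C (Tv); 14:A/T (Tv); 16:T/C (Ti); 17:C/A (Tv); 26:C/G (Tv); 29:C/A (Tv).
Of the 6 differences, 1 transition and 5 transversions over 34 sites: P = 1/34 = 0.029412, Q = 5/34 = 0.147059.
d = −0.5·ln(0.794117) − 0.25·ln(0.705882) = −0.5·(-0.230524) − 0.25·(-0.348307) = 0.2023.

0.2023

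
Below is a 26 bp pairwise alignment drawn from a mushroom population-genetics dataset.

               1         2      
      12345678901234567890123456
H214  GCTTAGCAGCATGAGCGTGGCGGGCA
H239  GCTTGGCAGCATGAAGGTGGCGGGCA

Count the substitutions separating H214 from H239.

Differing sites — 5:A/G; 15:G/A; 16:C/G.
That gives 3 mismatches out of 26 aligned sites, so the Hamming distance is 3.

3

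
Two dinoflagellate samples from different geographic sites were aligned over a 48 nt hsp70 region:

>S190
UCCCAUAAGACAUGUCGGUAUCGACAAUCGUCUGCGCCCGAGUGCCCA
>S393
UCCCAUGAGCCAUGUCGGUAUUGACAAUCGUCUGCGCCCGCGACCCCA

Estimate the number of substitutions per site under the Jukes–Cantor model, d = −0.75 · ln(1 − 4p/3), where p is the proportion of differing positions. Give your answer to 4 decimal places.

Differing sites — 7:A/G; 10:A/C; 22:C/U; 41:A/C; 43:U/A; 44:G/C.
p = 6/48 = 0.125000.
d = −0.75 · ln(1 − (4/3)·0.125000) = −0.75 · ln(0.833333) = −0.75 · (-0.182322) = 0.1367.

0.1367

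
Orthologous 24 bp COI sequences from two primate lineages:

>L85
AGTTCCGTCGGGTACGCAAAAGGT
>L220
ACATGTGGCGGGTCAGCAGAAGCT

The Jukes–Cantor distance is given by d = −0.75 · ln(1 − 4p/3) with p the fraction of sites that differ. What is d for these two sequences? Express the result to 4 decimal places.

Mismatches occur at site 2 (G↔C), site 3 (T↔A), site 5 (C↔G), site 6 (C↔T), site 8 (T↔G), site 14 (A↔C), site 15 (C↔A), site 19 (A↔G), site 23 (G↔C).
p = 9/24 = 0.375000.
d = −0.75 · ln(1 − (4/3)·0.375000) = −0.75 · ln(0.500000) = −0.75 · (-0.693147) = 0.5199.

0.5199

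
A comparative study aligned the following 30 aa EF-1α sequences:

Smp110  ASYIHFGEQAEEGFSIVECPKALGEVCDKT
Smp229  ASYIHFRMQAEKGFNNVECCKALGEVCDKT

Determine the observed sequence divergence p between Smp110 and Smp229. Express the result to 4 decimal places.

Differing sites — 7:G/R; 8:E/M; 12:E/K; 15:S/N; 16:I/N; 20:P/C.
There are 6 differences over 30 sites, so p = 6/30 = 0.2000.

0.2000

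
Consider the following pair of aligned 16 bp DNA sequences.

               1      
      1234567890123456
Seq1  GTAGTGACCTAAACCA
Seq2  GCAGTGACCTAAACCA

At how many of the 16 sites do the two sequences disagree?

The sequences differ at position 2 (T/C).
That gives 1 mismatch out of 16 aligned sites, so the Hamming distance is 1.

1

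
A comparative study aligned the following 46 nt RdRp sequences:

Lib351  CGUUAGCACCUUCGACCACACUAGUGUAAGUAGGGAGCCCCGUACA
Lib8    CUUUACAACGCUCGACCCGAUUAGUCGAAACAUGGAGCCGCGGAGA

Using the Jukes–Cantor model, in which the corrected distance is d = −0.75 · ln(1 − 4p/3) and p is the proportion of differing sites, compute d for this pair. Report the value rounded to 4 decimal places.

Mismatches occur at site 2 (G↔U), site 6 (G↔C), site 7 (C↔A), site 10 (C↔G), site 11 (U↔C), site 18 (A↔C), site 19 (C↔G), site 21 (C↔U), site 26 (G↔C), site 27 (U↔G), site 30 (G↔A), site 31 (U↔C), site 33 (G↔U), site 40 (C↔G), site 43 (U↔G), site 45 (C↔G).
p = 16/46 = 0.347826.
d = −0.75 · ln(1 − (4/3)·0.347826) = −0.75 · ln(0.536232) = −0.75 · (-0.623188) = 0.4674.

0.4674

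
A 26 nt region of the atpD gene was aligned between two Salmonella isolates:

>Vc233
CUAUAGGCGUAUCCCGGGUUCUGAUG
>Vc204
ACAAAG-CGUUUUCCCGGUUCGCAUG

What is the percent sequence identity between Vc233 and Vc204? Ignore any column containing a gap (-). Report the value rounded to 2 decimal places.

68.00%

Excluding the 1 gap column leaves 25 comparable sites.
The sequences differ at positions 1 (C/A), 2 (U/C), 4 (U/A), 11 (A/U), 13 (C/U), 16 (G/C), 22 (U/G), 23 (G/C).
17 of the 25 comparable sites match, so the percent identity is 17/25 × 100 = 68.00%.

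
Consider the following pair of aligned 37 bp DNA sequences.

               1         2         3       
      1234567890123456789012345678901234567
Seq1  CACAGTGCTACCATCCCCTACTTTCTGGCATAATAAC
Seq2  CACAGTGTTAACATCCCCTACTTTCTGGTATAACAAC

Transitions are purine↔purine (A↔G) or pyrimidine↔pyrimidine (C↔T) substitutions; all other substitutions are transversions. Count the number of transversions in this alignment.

1

The sequences differ at positions 8 (C/T, transition), 11 (C/A, transversion), 29 (C/T, transition), 34 (T/C, transition).
Of the 4 differences, 3 transitions and 1 transversion, so the answer is 1.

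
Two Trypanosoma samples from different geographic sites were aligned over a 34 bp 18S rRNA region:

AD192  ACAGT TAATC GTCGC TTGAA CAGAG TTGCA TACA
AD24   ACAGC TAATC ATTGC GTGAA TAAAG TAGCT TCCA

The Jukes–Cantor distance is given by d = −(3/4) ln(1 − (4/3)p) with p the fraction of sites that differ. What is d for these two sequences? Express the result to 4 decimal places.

0.3265

Mismatches occur at site 5 (T↔C), site 11 (G↔A), site 13 (C↔T), site 16 (T↔G), site 21 (C↔T), site 23 (G↔A), site 27 (T↔A), site 30 (A↔T), site 32 (A↔C).
p = 9/34 = 0.264706.
d = −0.75 · ln(1 − (4/3)·0.264706) = −0.75 · ln(0.647059) = −0.75 · (-0.435318) = 0.3265.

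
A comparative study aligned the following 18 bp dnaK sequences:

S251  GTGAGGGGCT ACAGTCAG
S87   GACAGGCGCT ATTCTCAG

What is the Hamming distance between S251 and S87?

6

Differing sites — 2:T/A; 3:G/C; 7:G/C; 12:C/T; 13:A/T; 14:G/C.
That gives 6 mismatches out of 18 aligned sites, so the Hamming distance is 6.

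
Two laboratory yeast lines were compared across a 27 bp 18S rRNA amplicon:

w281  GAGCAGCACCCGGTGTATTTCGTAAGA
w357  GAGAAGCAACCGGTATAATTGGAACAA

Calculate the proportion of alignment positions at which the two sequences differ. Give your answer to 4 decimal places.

0.2963

The sequences differ at positions 4 (C/A), 9 (C/A), 15 (G/A), 18 (T/A), 21 (C/G), 23 (T/A), 25 (A/C), 26 (G/A).
There are 8 differences over 27 sites, so p = 8/27 = 0.2963.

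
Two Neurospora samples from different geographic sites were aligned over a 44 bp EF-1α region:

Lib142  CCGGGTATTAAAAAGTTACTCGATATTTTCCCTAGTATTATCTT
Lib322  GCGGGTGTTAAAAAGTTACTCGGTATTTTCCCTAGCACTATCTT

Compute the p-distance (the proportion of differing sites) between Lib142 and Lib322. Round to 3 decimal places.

The sequences differ at positions 1 (C/G), 7 (A/G), 23 (A/G), 36 (T/C), 38 (T/C).
There are 5 differences over 44 sites, so p = 5/44 = 0.114.

0.114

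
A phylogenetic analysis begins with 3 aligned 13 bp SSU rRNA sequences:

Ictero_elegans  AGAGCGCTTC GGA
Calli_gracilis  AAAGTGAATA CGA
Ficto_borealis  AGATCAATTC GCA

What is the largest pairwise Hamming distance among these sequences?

Pairwise Hamming distances:
  Ictero_elegans vs Calli_gracilis: 6
  Ictero_elegans vs Ficto_borealis: 4
  Calli_gracilis vs Ficto_borealis: 8
The largest is 8, between Calli_gracilis and Ficto_borealis.

8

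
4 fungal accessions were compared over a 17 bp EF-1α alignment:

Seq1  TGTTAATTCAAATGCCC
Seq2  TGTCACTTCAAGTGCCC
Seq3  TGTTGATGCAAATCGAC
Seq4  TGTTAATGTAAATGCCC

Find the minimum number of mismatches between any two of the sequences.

Pairwise Hamming distances:
  Seq1 vs Seq2: 3
  Seq1 vs Seq3: 5
  Seq1 vs Seq4: 2
  Seq2 vs Seq3: 8
  Seq2 vs Seq4: 5
  Seq3 vs Seq4: 5
The smallest is 2, between Seq1 and Seq4.

2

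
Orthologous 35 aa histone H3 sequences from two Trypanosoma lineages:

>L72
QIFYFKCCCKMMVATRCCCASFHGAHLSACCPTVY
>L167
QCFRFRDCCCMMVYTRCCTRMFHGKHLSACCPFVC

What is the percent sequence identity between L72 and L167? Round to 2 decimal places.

Differing sites — 2:I/C; 4:Y/R; 6:K/R; 7:C/D; 10:K/C; 14:A/Y; 19:C/T; 20:A/R; 21:S/M; 25:A/K; 33:T/F; 35:Y/C.
23 of the 35 sites match, so the percent identity is 23/35 × 100 = 65.71%.

65.71%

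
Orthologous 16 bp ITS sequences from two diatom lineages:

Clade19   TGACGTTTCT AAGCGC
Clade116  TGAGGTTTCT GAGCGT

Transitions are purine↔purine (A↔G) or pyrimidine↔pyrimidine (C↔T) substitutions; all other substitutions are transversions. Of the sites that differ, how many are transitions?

Differing sites — 4:C/G (Tv); 11:A/G (Ti); 16:C/T (Ti).
Of the 3 differences, 2 transitions and 1 transversion, so the answer is 2.

2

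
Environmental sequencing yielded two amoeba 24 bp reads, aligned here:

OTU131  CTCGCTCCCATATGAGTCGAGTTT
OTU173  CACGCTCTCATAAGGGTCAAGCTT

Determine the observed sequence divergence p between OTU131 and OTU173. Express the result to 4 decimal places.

Mismatches occur at site 2 (T↔A), site 8 (C↔T), site 13 (T↔A), site 15 (A↔G), site 19 (G↔A), site 22 (T↔C).
There are 6 differences over 24 sites, so p = 6/24 = 0.2500.

0.2500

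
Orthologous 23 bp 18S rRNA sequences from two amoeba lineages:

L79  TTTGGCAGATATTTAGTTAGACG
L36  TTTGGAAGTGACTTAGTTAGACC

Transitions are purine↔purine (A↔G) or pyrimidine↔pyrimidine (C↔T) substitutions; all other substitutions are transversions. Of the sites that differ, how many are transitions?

The sequences differ at positions 6 (C/A, transversion), 9 (A/T, transversion), 10 (T/G, transversion), 12 (T/C, transition), 23 (G/C, transversion).
Of the 5 differences, 1 transition and 4 transversions, so the answer is 1.

1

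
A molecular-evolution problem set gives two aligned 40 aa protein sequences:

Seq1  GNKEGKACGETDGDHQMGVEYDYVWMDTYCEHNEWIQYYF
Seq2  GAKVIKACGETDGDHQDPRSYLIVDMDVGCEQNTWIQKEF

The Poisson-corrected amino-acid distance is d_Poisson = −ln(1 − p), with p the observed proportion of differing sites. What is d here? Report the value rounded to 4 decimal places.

0.5108

Differing sites — 2:N/A; 4:E/V; 5:G/I; 17:M/D; 18:G/P; 19:V/R; 20:E/S; 22:D/L; 23:Y/I; 25:W/D; 28:T/V; 29:Y/G; 32:H/Q; 34:E/T; 38:Y/K; 39:Y/E.
p = 16/40 = 0.400000.
d = −ln(1 − 0.400000) = −ln(0.600000) = 0.5108.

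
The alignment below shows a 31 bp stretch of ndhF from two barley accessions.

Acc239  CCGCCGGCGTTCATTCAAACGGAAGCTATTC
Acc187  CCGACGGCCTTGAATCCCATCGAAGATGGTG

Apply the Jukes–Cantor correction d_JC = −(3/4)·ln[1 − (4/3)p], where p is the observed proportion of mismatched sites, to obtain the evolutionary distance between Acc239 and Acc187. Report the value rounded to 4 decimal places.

0.5445

Differing sites — 4:C/A; 9:G/C; 12:C/G; 14:T/A; 17:A/C; 18:A/C; 20:C/T; 21:G/C; 26:C/A; 28:A/G; 29:T/G; 31:C/G.
p = 12/31 = 0.387097.
d = −0.75 · ln(1 − (4/3)·0.387097) = −0.75 · ln(0.483871) = −0.75 · (-0.725937) = 0.5445.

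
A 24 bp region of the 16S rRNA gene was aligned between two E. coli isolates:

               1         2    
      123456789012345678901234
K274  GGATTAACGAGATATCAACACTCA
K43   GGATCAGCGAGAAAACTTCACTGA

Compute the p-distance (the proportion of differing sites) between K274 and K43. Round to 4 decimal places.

0.2917

Differing sites — 5:T/C; 7:A/G; 13:T/A; 15:T/A; 17:A/T; 18:A/T; 23:C/G.
There are 7 differences over 24 sites, so p = 7/24 = 0.2917.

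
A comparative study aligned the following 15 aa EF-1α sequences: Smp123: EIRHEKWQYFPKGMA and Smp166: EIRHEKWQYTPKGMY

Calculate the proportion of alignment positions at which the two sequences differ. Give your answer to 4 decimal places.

0.1333

Differing sites — 10:F/T; 15:A/Y.
There are 2 differences over 15 sites, so p = 2/15 = 0.1333.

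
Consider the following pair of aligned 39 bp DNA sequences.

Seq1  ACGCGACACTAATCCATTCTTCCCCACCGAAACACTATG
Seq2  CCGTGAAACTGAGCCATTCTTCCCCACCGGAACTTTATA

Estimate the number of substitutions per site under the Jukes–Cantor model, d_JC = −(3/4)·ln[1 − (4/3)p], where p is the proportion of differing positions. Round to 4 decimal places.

0.2758

Mismatches occur at site 1 (A/C), site 4 (C/T), site 7 (C/A), site 11 (A/G), site 13 (T/G), site 30 (A/G), site 34 (A/T), site 35 (C/T), site 39 (G/A).
p = 9/39 = 0.230769.
d = −0.75 · ln(1 − (4/3)·0.230769) = −0.75 · ln(0.692308) = −0.75 · (-0.367724) = 0.2758.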